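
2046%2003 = 43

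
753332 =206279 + 547053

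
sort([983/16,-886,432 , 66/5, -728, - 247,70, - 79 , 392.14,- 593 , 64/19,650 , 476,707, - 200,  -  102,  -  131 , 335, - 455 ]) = [ - 886,  -  728,-593,  -  455 ,  -  247 ,  -  200, - 131, - 102, - 79,64/19,  66/5,983/16,70 , 335,392.14,432,476  ,  650 , 707 ]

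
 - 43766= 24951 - 68717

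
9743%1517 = 641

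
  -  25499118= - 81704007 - -56204889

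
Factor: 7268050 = 2^1*5^2*145361^1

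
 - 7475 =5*( - 1495 )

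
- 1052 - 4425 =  - 5477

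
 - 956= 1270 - 2226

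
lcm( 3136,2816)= 137984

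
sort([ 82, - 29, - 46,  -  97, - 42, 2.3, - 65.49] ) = [-97 ,  -  65.49, - 46, - 42, - 29,2.3,82]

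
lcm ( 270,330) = 2970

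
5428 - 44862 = -39434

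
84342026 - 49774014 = 34568012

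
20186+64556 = 84742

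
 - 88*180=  - 15840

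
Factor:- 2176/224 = -68/7 = - 2^2*7^( - 1) * 17^1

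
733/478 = 733/478 = 1.53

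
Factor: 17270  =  2^1*5^1*11^1*157^1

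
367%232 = 135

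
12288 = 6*2048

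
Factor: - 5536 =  -2^5 * 173^1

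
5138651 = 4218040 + 920611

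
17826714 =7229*2466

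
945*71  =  67095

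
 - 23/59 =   -  23/59 =- 0.39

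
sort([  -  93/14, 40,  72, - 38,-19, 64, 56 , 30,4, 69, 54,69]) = [- 38, - 19, - 93/14,4, 30, 40,54, 56,64,69, 69, 72 ]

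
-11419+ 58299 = 46880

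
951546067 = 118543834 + 833002233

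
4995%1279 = 1158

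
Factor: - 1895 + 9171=2^2 *17^1  *  107^1 = 7276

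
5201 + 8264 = 13465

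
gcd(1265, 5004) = 1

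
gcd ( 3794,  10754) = 2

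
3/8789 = 3/8789= 0.00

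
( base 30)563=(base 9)6373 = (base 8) 11113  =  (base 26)6o3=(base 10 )4683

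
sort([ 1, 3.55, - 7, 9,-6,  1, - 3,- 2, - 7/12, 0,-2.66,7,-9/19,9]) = [ - 7,  -  6, - 3, - 2.66, - 2,-7/12,-9/19,0,  1, 1,3.55,7, 9,9 ]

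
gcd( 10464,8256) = 96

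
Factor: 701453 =701453^1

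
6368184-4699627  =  1668557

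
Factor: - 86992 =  - 2^4 * 5437^1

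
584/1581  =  584/1581 = 0.37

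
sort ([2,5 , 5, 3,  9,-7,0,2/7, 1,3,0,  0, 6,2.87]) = [ - 7, 0,0, 0 , 2/7 , 1, 2, 2.87, 3,  3, 5 , 5,6,  9] 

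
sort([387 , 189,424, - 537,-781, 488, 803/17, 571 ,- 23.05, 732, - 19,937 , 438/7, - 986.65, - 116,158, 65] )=[-986.65, - 781, -537  , - 116, - 23.05 ,-19, 803/17, 438/7, 65, 158, 189,387, 424, 488,571,732,937]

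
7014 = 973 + 6041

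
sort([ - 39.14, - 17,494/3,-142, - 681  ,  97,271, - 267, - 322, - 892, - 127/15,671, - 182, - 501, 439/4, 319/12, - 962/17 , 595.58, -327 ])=[ - 892 , - 681, - 501, - 327, - 322,-267, - 182,  -  142, - 962/17,-39.14, - 17, - 127/15, 319/12,97 , 439/4,494/3,271,  595.58,671]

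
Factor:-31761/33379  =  -3^2*29^(-1 )*1151^(-1 ) * 3529^1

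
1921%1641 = 280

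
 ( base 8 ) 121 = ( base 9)100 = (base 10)81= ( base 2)1010001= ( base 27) 30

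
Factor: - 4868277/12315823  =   -3^1*13^( - 1) * 149^1*241^( - 1)*3931^ ( - 1)*10891^1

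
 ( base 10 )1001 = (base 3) 1101002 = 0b1111101001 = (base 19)2ED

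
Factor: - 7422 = -2^1  *  3^1 * 1237^1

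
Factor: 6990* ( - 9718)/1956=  - 5^1*43^1*113^1*163^( - 1)*233^1 = - 5660735/163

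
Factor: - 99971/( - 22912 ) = 2^( - 7 )*179^(-1)*99971^1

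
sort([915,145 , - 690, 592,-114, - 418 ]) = [ - 690,-418,- 114,145,592, 915] 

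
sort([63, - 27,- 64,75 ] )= [ - 64, - 27,63,75 ] 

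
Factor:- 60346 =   -  2^1*11^1*13^1*211^1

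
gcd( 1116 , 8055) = 9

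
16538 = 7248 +9290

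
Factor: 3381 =3^1*7^2*23^1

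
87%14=3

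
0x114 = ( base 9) 336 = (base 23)c0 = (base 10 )276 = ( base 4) 10110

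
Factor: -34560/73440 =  - 8/17 = - 2^3*17^( - 1)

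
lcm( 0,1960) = 0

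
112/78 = 56/39 = 1.44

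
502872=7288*69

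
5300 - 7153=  - 1853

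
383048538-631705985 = - 248657447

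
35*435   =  15225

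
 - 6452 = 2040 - 8492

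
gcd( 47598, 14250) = 6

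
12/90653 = 12/90653 =0.00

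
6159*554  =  3412086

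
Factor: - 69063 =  - 3^1*23021^1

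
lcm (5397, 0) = 0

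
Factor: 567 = 3^4*7^1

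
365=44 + 321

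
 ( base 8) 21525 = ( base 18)19G9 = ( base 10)9045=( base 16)2355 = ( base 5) 242140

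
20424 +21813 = 42237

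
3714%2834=880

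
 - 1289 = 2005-3294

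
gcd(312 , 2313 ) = 3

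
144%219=144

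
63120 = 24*2630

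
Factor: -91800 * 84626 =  - 7768666800 = -2^4*3^3*5^2*17^2 * 19^1*131^1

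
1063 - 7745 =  - 6682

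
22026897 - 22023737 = 3160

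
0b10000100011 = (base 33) W3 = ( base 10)1059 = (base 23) 201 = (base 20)2CJ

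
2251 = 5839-3588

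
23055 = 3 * 7685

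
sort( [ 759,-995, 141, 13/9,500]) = [-995,13/9, 141, 500,759] 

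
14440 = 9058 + 5382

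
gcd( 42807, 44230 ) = 1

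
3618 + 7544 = 11162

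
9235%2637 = 1324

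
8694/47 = 184 + 46/47 = 184.98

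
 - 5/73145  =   - 1/14629 = -  0.00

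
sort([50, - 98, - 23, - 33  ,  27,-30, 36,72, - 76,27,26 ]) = [ - 98, - 76, - 33, - 30, - 23, 26, 27, 27, 36, 50, 72]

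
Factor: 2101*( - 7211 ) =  - 15150311 = - 11^1 * 191^1  *7211^1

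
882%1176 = 882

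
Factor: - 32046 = -2^1*3^1*7^2*109^1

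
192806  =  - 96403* ( - 2)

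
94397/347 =94397/347 = 272.04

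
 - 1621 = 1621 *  ( - 1 ) 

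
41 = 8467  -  8426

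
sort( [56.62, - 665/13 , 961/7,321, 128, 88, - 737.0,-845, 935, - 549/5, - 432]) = [ - 845, - 737.0, - 432, - 549/5, - 665/13, 56.62 , 88,128,961/7,321 , 935]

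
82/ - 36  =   - 3 + 13/18 =- 2.28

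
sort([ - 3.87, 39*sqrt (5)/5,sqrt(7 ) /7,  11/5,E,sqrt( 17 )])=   [ - 3.87,sqrt ( 7 ) /7,11/5, E, sqrt(17),  39*sqrt(5)/5 ]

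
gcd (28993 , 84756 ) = 1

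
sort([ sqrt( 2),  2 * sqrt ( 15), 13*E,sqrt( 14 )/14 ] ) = [ sqrt( 14)/14, sqrt( 2),2  *  sqrt(15),13*E ] 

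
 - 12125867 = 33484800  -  45610667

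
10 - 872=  - 862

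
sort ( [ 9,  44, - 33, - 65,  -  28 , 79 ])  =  [ - 65, - 33, - 28, 9, 44,79 ]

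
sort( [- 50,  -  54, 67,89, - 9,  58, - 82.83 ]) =[ - 82.83, - 54, - 50, - 9,  58,67, 89]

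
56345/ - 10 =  -5635  +  1/2  =  - 5634.50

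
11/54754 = 11/54754 = 0.00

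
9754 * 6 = 58524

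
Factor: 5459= 53^1*103^1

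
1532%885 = 647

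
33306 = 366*91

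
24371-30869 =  - 6498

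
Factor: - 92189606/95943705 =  - 2^1*  3^ ( - 1) * 5^( - 1)*11^ (-1 ) * 13^( - 1 )*17^1*44729^ (-1)*2711459^1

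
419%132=23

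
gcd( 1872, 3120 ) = 624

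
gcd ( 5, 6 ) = 1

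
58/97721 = 58/97721 = 0.00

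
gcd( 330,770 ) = 110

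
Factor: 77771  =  83^1*937^1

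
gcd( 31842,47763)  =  15921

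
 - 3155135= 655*( - 4817) 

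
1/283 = 1/283= 0.00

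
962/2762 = 481/1381= 0.35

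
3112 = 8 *389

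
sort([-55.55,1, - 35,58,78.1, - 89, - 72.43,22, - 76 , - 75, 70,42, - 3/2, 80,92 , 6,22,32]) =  [  -  89, - 76,-75,-72.43 , - 55.55, - 35,  -  3/2, 1,6, 22,22,32,42,58,70,78.1, 80,92]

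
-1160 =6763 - 7923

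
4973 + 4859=9832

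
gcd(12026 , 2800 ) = 14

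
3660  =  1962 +1698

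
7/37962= 7/37962  =  0.00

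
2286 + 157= 2443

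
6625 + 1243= 7868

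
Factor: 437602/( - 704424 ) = - 218801/352212=- 2^( - 2)*3^ ( - 1)*7^( - 2)*11^1*599^( - 1)*19891^1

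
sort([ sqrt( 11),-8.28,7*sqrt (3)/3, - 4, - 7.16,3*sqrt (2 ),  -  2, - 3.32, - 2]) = [ - 8.28, - 7.16, - 4, - 3.32, - 2,-2,sqrt (11 ),7*sqrt (3)/3, 3*sqrt( 2)]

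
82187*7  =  575309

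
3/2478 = 1/826=0.00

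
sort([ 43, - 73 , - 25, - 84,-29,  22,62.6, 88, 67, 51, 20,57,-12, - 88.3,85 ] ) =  [-88.3,-84 , - 73,- 29,- 25, - 12, 20,22,43,51,57, 62.6, 67, 85, 88]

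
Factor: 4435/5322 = 2^(- 1)*3^( - 1) *5^1 =5/6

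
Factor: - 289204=-2^2*17^1 * 4253^1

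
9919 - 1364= 8555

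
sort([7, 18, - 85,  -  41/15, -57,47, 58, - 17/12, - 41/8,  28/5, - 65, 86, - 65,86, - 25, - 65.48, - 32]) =[-85, - 65.48, - 65, - 65, - 57,  -  32, - 25, - 41/8,-41/15, - 17/12, 28/5, 7, 18, 47, 58, 86,86 ]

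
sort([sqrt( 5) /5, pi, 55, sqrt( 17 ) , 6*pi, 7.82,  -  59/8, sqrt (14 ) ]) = [ - 59/8, sqrt( 5 ) /5, pi, sqrt (14 ),  sqrt(17), 7.82,6*pi, 55]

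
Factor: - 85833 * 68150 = -2^1 *3^3*5^2*11^1*17^2*29^1*47^1 = - 5849518950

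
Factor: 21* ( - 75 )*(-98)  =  154350 =2^1*3^2 * 5^2 * 7^3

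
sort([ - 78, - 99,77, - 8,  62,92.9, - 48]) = [ - 99,-78, - 48, - 8, 62,77,  92.9 ]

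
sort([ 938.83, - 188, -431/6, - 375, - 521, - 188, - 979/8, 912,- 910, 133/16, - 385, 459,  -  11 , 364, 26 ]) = [ - 910, - 521, - 385, - 375,-188, - 188, - 979/8,-431/6, - 11, 133/16, 26,364, 459,912 , 938.83] 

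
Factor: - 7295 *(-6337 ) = 5^1*1459^1 * 6337^1 = 46228415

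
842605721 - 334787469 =507818252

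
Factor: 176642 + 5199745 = 5376387 = 3^1*1792129^1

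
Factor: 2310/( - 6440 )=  - 2^( - 2 )*3^1*11^1 *23^( - 1)= -33/92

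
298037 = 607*491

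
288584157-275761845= 12822312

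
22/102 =11/51 = 0.22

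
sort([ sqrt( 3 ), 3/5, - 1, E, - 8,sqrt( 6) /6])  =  [ - 8, - 1, sqrt(6 ) /6, 3/5,sqrt( 3), E]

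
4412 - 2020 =2392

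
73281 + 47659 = 120940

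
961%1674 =961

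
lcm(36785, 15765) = 110355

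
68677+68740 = 137417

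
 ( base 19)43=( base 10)79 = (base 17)4b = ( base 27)2P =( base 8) 117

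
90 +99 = 189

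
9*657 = 5913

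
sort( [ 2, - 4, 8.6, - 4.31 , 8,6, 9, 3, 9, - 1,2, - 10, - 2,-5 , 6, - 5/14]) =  [ - 10, - 5, - 4.31, - 4,  -  2,-1, -5/14,2, 2,3,6,  6,8, 8.6, 9,  9]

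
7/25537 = 7/25537=0.00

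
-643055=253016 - 896071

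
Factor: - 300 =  - 2^2*3^1*5^2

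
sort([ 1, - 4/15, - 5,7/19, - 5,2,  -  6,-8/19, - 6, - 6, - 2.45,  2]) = [ - 6, - 6,-6 ,  -  5, - 5,-2.45,- 8/19, - 4/15, 7/19, 1, 2,2]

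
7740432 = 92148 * 84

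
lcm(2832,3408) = 201072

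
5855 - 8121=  - 2266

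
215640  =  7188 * 30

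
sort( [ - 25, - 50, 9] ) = [ - 50, - 25,9]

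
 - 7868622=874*( - 9003 ) 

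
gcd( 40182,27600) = 6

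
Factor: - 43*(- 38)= 2^1 * 19^1  *43^1 =1634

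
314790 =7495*42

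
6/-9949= - 1+9943/9949 = - 0.00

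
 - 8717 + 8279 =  - 438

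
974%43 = 28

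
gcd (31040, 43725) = 5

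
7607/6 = 1267 + 5/6 = 1267.83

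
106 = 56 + 50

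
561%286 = 275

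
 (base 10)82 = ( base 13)64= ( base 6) 214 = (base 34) 2E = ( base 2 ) 1010010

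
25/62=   25/62 = 0.40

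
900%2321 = 900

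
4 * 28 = 112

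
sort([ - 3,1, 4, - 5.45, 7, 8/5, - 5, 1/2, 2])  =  [ - 5.45, - 5, - 3 , 1/2,1, 8/5, 2, 4 , 7 ] 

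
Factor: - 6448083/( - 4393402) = 2^( - 1) * 3^1*13^( - 1)*17^1 *126433^1*168977^( - 1 ) 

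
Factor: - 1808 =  - 2^4*113^1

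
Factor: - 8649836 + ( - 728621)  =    -  9378457 = - 11^1*19^1*23^1*1951^1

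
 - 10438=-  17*614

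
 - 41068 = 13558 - 54626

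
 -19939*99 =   -  1973961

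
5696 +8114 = 13810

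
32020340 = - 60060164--92080504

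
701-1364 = -663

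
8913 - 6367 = 2546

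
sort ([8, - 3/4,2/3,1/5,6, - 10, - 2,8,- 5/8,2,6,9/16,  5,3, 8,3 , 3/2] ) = [-10, - 2,-3/4,  -  5/8,1/5,9/16, 2/3,3/2, 2, 3, 3, 5,6,6, 8,8,8] 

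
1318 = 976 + 342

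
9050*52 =470600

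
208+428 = 636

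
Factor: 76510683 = 3^3*2833729^1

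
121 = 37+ 84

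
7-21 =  - 14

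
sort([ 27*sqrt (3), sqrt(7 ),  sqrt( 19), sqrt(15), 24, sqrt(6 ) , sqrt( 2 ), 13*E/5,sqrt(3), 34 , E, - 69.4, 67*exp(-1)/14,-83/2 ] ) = [-69.4, - 83/2, sqrt(2 ), sqrt( 3), 67* exp(-1 )/14,sqrt( 6),  sqrt(7 ),E,sqrt (15)  ,  sqrt (19), 13 * E/5, 24 , 34, 27*sqrt ( 3 ) ] 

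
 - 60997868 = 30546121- 91543989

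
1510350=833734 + 676616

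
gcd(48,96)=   48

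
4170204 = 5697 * 732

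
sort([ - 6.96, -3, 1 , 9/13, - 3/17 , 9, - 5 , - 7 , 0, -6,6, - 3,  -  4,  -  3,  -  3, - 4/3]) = [-7, -6.96, - 6, -5, - 4,-3, - 3 , - 3,  -  3, - 4/3, - 3/17,0,9/13,1,6,9 ]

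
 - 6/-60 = 1/10 = 0.10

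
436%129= 49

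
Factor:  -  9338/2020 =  - 2^( - 1 )*5^(-1 )*7^1 * 23^1*29^1 * 101^( - 1 ) = -4669/1010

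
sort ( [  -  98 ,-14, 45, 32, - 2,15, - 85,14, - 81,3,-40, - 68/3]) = [ -98 , - 85,- 81, - 40, - 68/3, - 14, - 2 , 3, 14,15, 32,45 ] 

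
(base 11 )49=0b110101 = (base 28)1p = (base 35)1i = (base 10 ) 53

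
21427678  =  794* 26987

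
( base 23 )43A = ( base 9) 3008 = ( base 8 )4223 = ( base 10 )2195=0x893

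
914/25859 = 914/25859 = 0.04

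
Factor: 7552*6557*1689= 2^7*3^1*59^1*79^1*83^1 * 563^1 =83636685696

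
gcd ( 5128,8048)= 8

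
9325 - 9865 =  - 540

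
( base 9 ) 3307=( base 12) 14B1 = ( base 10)2437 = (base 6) 15141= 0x985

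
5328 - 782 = 4546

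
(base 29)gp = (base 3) 200010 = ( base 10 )489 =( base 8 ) 751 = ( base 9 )603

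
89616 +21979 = 111595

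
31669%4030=3459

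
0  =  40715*0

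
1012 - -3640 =4652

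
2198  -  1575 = 623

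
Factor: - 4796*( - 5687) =27274852 = 2^2*11^3*47^1*109^1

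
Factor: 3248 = 2^4*7^1*29^1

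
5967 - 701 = 5266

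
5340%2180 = 980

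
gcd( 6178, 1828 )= 2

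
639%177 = 108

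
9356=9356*1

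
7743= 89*87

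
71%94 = 71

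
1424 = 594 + 830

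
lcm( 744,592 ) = 55056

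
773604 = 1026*754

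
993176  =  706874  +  286302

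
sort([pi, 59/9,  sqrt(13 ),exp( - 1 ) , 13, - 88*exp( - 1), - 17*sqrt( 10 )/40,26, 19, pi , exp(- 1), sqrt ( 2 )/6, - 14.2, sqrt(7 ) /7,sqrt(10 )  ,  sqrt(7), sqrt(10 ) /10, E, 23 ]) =[ - 88 * exp(  -  1), - 14.2, - 17*sqrt( 10) /40,sqrt(2)/6, sqrt(10)/10, exp( - 1), exp( - 1),sqrt ( 7)/7,sqrt( 7),E , pi, pi, sqrt (10), sqrt( 13 ), 59/9, 13,19, 23, 26] 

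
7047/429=16 + 61/143= 16.43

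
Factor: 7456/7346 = 3728/3673 = 2^4*233^1*3673^( - 1 ) 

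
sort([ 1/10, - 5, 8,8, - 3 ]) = [ - 5, - 3, 1/10,  8,8] 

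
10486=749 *14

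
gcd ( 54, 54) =54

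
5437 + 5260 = 10697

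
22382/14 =11191/7= 1598.71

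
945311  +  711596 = 1656907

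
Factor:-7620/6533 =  - 2^2*3^1*5^1* 47^ ( - 1)*127^1*139^(- 1 ) 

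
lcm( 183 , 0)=0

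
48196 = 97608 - 49412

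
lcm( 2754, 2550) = 68850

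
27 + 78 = 105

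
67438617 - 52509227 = 14929390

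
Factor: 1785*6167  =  11008095 = 3^1 * 5^1*7^2*17^1*881^1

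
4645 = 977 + 3668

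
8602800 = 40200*214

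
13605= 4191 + 9414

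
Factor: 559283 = 17^1*167^1*197^1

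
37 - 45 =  - 8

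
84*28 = 2352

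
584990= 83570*7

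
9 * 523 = 4707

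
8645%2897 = 2851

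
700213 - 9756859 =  - 9056646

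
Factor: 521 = 521^1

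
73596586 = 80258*917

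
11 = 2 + 9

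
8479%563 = 34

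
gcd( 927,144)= 9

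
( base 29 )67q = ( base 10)5275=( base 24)93J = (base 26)7kn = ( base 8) 12233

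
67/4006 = 67/4006=0.02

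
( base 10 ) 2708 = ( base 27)3J8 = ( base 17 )965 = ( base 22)5D2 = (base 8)5224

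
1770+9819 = 11589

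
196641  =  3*65547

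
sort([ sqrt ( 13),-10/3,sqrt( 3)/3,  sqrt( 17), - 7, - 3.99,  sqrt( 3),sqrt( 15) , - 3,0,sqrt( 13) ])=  [ - 7, - 3.99, - 10/3,-3,0,sqrt(3)/3,sqrt( 3 ),  sqrt( 13),sqrt( 13), sqrt( 15),sqrt( 17)]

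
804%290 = 224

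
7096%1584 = 760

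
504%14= 0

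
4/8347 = 4/8347 = 0.00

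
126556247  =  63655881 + 62900366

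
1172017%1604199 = 1172017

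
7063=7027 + 36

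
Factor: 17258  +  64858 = 82116 = 2^2*3^2 *2281^1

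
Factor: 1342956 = 2^2 * 3^1*111913^1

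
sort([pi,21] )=[ pi,21 ] 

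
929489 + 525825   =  1455314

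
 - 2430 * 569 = - 1382670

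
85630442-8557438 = 77073004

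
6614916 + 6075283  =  12690199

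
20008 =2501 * 8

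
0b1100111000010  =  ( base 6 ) 50310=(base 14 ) 2590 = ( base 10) 6594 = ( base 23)CAG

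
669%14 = 11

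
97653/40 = 2441+13/40 = 2441.32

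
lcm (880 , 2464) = 12320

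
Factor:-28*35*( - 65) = 63700 = 2^2*5^2*7^2*13^1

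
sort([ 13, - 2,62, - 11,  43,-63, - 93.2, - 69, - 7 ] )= [ - 93.2, - 69, - 63, - 11, - 7, - 2, 13,43, 62 ] 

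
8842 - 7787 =1055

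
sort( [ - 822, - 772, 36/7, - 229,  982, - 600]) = [ - 822, - 772, - 600, - 229,  36/7, 982] 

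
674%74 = 8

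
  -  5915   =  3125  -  9040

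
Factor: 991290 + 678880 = 1670170 =2^1 * 5^1*  167017^1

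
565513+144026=709539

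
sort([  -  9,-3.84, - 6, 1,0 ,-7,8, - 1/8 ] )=[ - 9, - 7,-6,-3.84, - 1/8, 0, 1 , 8] 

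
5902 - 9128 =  - 3226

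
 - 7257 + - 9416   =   - 16673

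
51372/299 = 171 + 243/299 = 171.81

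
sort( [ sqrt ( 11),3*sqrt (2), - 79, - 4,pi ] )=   [ -79, - 4,pi,sqrt(11) , 3  *sqrt( 2)]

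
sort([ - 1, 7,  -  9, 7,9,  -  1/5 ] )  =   [-9, - 1, - 1/5,7, 7, 9 ]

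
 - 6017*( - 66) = 397122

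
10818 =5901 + 4917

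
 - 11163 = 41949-53112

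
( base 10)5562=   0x15BA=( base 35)4iw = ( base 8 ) 12672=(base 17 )1243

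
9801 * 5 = 49005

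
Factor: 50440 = 2^3*5^1* 13^1*97^1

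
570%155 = 105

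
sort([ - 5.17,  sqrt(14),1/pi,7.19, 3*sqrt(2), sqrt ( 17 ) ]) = [ - 5.17, 1/pi, sqrt( 14), sqrt(17),3*sqrt ( 2),7.19 ]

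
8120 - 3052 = 5068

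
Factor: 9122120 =2^3 *5^1*7^1 * 32579^1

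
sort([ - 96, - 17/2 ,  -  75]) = [ - 96,- 75 ,- 17/2 ]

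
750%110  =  90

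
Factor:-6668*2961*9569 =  - 188929838412 = - 2^2 *3^2*7^2 * 47^1 * 1367^1*1667^1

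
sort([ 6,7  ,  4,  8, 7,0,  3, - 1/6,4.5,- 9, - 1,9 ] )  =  [-9,  -  1, - 1/6,  0, 3, 4,4.5, 6, 7,7, 8,9] 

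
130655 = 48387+82268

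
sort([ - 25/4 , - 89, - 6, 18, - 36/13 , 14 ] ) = [ - 89, - 25/4, - 6, - 36/13, 14,  18] 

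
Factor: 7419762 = 2^1*3^6*7^1*727^1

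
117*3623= 423891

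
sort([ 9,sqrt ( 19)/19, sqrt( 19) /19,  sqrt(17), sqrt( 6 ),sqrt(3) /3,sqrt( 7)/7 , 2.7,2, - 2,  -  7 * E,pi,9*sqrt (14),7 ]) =[ - 7* E , - 2,sqrt( 19) /19,sqrt( 19 )/19, sqrt( 7 ) /7, sqrt( 3 )/3,2,sqrt( 6 ), 2.7, pi, sqrt ( 17 ), 7, 9, 9*sqrt( 14 )]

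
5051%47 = 22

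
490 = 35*14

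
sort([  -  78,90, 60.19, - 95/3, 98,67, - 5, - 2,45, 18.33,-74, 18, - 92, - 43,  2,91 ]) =[-92,-78,  -  74, - 43, - 95/3,-5,-2, 2,18,18.33,45,60.19, 67, 90, 91, 98]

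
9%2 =1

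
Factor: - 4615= - 5^1*13^1 *71^1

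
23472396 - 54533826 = - 31061430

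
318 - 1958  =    -  1640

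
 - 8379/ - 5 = 1675+4/5 = 1675.80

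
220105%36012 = 4033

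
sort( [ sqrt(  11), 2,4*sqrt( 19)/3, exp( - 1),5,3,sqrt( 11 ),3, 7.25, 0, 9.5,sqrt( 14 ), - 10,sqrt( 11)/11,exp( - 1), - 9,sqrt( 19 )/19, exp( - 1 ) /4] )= [ - 10, - 9, 0,exp ( - 1)/4, sqrt(19)/19, sqrt(11)/11, exp( - 1), exp( - 1),2, 3,3, sqrt( 11 ), sqrt( 11),sqrt(14),5, 4 *sqrt (19)/3, 7.25, 9.5] 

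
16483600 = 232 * 71050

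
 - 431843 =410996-842839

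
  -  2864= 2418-5282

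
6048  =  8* 756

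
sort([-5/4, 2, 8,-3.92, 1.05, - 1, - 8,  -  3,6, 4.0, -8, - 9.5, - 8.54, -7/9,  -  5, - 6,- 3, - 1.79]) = [-9.5, - 8.54, - 8,-8,  -  6, - 5, - 3.92 ,-3, - 3, - 1.79,-5/4,-1, -7/9, 1.05, 2, 4.0,6,8 ] 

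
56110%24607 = 6896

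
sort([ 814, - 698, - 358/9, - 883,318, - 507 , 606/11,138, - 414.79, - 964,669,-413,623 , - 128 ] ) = [ - 964, - 883,- 698, - 507, -414.79, - 413, - 128, - 358/9 , 606/11, 138,318, 623,669,814 ] 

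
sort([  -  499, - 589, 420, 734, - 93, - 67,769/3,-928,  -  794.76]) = [ - 928, - 794.76, - 589,-499, - 93, - 67,769/3,  420 , 734 ] 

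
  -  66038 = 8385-74423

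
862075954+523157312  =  1385233266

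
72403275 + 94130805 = 166534080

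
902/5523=902/5523 = 0.16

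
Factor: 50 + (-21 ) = 29^1 = 29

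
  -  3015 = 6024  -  9039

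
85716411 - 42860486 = 42855925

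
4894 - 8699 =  - 3805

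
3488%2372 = 1116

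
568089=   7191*79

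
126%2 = 0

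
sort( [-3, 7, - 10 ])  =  [ - 10, - 3,7]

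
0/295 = 0 = 0.00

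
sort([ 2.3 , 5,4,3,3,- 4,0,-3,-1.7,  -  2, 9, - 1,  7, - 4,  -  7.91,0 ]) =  [  -  7.91, - 4,  -  4,-3, - 2, - 1.7, - 1,0,0,2.3, 3,3, 4,5, 7,9 ]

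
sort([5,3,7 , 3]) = [ 3,3,5, 7 ]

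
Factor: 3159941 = 43^2* 1709^1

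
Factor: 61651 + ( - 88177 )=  - 2^1 * 3^1*4421^1=- 26526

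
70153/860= 81 + 493/860  =  81.57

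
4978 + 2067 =7045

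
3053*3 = 9159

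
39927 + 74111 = 114038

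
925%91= 15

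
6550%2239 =2072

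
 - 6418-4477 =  - 10895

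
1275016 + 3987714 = 5262730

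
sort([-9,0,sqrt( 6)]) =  [ - 9,0,  sqrt( 6) ] 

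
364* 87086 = 31699304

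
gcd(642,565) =1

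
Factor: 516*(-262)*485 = - 2^3 * 3^1*5^1*43^1*97^1*131^1= - 65568120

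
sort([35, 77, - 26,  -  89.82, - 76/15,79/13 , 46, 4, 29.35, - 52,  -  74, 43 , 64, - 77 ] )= [ - 89.82, -77, - 74, - 52, - 26, - 76/15,4,  79/13, 29.35,35, 43, 46, 64, 77]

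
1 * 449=449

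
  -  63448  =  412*( - 154) 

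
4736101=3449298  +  1286803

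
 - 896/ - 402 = 2 +46/201 = 2.23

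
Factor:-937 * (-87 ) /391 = 3^1*17^(- 1) * 23^( - 1)*29^1*937^1 = 81519/391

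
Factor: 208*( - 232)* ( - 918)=44299008 = 2^8*3^3*13^1*17^1*29^1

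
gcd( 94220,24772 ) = 4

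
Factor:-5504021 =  - 163^1*33767^1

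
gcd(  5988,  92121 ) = 3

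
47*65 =3055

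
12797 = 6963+5834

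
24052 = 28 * 859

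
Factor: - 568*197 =-111896 = - 2^3*71^1 * 197^1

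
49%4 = 1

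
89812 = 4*22453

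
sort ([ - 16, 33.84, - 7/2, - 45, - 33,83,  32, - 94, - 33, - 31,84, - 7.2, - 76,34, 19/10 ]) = [ - 94 , - 76,-45, - 33,  -  33,-31, - 16, - 7.2, - 7/2, 19/10, 32 , 33.84,  34, 83, 84]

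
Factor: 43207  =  43207^1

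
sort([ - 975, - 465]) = [ - 975, - 465] 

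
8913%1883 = 1381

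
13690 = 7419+6271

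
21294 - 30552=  - 9258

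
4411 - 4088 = 323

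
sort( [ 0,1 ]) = [ 0, 1 ] 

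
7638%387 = 285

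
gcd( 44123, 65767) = 1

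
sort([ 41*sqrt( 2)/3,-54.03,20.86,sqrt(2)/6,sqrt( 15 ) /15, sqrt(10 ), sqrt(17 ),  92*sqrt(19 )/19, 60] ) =[-54.03,sqrt(2) /6,sqrt(15)/15,  sqrt (10),sqrt(17 ), 41*sqrt(2)/3,20.86,92*sqrt( 19)/19, 60 ]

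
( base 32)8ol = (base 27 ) C8H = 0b10001100010101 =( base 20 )1291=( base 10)8981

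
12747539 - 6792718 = 5954821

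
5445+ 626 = 6071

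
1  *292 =292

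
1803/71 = 25 + 28/71  =  25.39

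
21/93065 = 3/13295 = 0.00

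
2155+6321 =8476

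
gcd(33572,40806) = 2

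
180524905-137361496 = 43163409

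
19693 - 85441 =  - 65748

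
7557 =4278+3279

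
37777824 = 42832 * 882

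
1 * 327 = 327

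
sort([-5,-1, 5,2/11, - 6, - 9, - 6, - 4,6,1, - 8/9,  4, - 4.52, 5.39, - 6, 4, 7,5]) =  [  -  9,-6,-6, - 6,-5,-4.52 ,-4 , - 1, - 8/9,2/11,1, 4 , 4,5, 5 , 5.39,  6, 7]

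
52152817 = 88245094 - 36092277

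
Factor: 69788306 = 2^1*  7^1*4984879^1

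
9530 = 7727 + 1803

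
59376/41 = 59376/41 = 1448.20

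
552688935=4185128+548503807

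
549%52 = 29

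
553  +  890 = 1443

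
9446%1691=991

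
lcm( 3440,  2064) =10320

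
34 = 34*1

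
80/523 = 80/523 = 0.15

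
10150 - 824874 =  - 814724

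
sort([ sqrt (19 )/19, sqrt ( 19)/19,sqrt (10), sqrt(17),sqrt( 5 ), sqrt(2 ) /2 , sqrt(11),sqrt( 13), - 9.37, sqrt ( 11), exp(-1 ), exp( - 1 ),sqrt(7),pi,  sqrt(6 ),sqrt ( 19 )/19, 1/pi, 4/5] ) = [-9.37,sqrt(19) /19, sqrt(19 )/19 , sqrt( 19) /19 , 1/pi , exp( - 1),exp ( - 1), sqrt( 2 ) /2,4/5,  sqrt ( 5 ), sqrt ( 6 ), sqrt(7 ), pi, sqrt( 10 ),sqrt(11), sqrt( 11),sqrt(13), sqrt(17) ]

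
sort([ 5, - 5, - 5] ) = [ - 5, - 5, 5 ] 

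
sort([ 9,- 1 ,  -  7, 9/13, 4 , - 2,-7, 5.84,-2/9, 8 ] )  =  [-7 , - 7 , - 2,  -  1, - 2/9,  9/13, 4, 5.84, 8,9 ]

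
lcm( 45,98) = 4410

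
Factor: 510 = 2^1 * 3^1*5^1*17^1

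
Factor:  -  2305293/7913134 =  - 2^( - 1)*3^1*673^( - 1) *5879^( - 1) *768431^1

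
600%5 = 0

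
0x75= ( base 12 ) 99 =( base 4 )1311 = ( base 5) 432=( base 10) 117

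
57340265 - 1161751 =56178514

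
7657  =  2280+5377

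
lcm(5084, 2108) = 86428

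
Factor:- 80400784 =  - 2^4*5025049^1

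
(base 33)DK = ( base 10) 449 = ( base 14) 241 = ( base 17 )197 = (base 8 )701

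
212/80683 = 212/80683 =0.00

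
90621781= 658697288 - 568075507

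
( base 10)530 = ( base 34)FK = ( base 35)f5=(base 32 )gi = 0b1000010010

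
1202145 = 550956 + 651189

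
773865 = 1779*435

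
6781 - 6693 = 88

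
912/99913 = 912/99913 =0.01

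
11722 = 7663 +4059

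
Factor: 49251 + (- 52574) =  - 3323 = -  3323^1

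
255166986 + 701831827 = 956998813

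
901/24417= 901/24417 =0.04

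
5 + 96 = 101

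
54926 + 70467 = 125393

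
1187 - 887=300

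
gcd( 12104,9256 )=712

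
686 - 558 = 128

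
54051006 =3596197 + 50454809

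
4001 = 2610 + 1391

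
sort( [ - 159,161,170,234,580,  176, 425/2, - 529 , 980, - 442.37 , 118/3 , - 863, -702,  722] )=[ - 863, - 702, - 529,- 442.37 , - 159 , 118/3, 161,170, 176,425/2 , 234,  580,722,980] 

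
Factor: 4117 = 23^1*179^1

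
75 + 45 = 120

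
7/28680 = 7/28680 = 0.00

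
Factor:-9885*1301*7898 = - 2^1*3^1 * 5^1*11^1*359^1*659^1*1301^1 =- 101571320730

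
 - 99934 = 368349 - 468283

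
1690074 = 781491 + 908583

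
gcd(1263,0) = 1263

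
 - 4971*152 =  - 755592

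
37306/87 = 37306/87 = 428.80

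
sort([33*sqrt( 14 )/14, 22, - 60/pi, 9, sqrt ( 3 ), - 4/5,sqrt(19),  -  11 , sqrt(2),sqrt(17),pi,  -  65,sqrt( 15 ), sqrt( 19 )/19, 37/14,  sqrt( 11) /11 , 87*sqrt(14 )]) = [ - 65, - 60/pi,-11,-4/5, sqrt( 19)/19,sqrt( 11 )/11,sqrt( 2), sqrt( 3),  37/14, pi,sqrt( 15), sqrt( 17 ),sqrt(19), 33*sqrt(14 ) /14, 9,  22,87*sqrt (14 )] 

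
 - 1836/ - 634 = 918/317 = 2.90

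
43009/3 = 14336 + 1/3=14336.33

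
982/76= 12 + 35/38 = 12.92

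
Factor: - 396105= - 3^1*5^1*26407^1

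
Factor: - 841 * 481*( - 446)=180416366 = 2^1 * 13^1* 29^2*37^1 * 223^1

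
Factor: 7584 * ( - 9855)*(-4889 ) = 2^5*3^4*5^1*73^1*79^1*4889^1 = 365405424480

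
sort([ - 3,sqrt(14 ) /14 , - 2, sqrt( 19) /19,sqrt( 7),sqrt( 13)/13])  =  [-3, - 2,sqrt( 19 )/19, sqrt( 14 )/14, sqrt(13 ) /13, sqrt(7 )]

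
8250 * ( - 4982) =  - 41101500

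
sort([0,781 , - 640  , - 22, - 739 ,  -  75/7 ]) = [  -  739,-640,-22,  -  75/7 , 0 , 781]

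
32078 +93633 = 125711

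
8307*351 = 2915757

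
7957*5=39785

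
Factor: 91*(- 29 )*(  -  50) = 2^1 * 5^2*7^1*13^1*29^1 = 131950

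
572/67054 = 22/2579 = 0.01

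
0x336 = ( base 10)822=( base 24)1A6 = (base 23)1ch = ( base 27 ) 13c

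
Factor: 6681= 3^1 * 17^1 * 131^1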